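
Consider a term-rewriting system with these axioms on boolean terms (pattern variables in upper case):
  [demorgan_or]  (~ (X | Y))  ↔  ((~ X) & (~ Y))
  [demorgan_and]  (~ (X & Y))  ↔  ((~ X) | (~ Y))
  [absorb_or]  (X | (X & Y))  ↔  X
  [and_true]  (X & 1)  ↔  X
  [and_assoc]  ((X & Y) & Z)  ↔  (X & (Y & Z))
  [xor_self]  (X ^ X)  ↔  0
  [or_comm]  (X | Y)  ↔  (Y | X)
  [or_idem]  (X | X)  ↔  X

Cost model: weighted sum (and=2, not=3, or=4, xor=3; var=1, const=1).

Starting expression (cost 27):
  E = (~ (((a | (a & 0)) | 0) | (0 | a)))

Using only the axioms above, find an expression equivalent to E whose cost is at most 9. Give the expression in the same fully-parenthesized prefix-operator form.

step 1: absorb_or (→) rewrites (a | (a & 0)) into a, now (~ ((a | 0) | (0 | a)))
step 2: or_comm (→) rewrites (a | 0) into (0 | a), now (~ ((0 | a) | (0 | a)))
step 3: or_idem (→) rewrites ((0 | a) | (0 | a)) into (0 | a), reaching cost 9 (bound 9)

(~ (0 | a))   [cost 9]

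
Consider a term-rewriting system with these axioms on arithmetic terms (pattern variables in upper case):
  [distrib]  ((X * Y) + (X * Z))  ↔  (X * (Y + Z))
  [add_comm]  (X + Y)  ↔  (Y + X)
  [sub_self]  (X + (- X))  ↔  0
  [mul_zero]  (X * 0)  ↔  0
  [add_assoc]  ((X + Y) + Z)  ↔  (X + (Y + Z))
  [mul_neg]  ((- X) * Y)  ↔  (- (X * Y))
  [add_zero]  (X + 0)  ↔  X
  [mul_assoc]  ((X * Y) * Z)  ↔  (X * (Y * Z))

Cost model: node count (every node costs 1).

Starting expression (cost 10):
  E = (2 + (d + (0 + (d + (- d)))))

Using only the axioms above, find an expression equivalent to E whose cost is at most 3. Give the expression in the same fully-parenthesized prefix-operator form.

(2 + d)   [cost 3]

step 1: sub_self (→) rewrites (d + (- d)) into 0, now (2 + (d + (0 + 0)))
step 2: add_zero (→) rewrites (0 + 0) into 0, now (2 + (d + 0))
step 3: add_zero (→) rewrites (d + 0) into d, reaching cost 3 (bound 3)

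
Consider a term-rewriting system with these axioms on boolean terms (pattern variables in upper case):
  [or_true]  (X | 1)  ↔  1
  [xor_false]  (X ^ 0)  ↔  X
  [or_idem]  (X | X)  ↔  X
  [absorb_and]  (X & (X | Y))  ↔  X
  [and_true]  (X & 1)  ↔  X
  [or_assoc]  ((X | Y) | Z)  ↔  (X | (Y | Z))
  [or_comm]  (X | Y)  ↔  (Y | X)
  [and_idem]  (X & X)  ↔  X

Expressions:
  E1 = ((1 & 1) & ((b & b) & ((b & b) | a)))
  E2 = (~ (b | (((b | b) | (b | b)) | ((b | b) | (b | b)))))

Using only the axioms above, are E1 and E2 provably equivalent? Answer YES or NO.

NO

The axioms are sound identities: if E1 ↔* E2 then E1 and E2 evaluate identically under any assignment.
Under a=0, b=0: E1 evaluates to 0, E2 to 1. Distinct ⇒ no rewrite sequence connects them.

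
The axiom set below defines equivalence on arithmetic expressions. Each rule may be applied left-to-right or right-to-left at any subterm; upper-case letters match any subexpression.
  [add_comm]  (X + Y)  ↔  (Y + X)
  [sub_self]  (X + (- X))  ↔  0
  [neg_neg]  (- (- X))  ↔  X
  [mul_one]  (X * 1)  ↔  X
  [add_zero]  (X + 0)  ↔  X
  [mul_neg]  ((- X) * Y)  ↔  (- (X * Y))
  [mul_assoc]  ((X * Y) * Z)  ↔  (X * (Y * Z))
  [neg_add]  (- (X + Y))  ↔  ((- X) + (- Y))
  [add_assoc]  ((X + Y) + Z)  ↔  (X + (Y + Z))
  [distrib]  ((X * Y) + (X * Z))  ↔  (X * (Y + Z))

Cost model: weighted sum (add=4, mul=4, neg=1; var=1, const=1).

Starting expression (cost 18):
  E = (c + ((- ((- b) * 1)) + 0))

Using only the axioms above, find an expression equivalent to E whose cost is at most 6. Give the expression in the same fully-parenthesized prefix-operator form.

(c + b)   [cost 6]

1. [mul_one →] ((- b) * 1)  →  (- b);  E = (c + ((- (- b)) + 0))
2. [add_zero →] ((- (- b)) + 0)  →  (- (- b));  E = (c + (- (- b)))
3. [neg_neg →] (- (- b))  →  b;  cost 6 ≤ 6, done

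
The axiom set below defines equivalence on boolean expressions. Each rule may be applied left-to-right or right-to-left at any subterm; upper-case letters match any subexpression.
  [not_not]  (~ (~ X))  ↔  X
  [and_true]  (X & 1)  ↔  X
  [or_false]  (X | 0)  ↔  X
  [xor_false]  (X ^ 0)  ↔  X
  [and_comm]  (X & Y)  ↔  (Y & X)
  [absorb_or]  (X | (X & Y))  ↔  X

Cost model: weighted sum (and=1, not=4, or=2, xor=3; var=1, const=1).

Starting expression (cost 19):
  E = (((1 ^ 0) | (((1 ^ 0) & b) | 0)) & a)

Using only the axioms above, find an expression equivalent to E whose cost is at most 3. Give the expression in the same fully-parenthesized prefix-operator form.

1. [or_false →] (((1 ^ 0) & b) | 0)  →  ((1 ^ 0) & b);  E = (((1 ^ 0) | ((1 ^ 0) & b)) & a)
2. [absorb_or →] ((1 ^ 0) | ((1 ^ 0) & b))  →  (1 ^ 0);  E = ((1 ^ 0) & a)
3. [xor_false →] (1 ^ 0)  →  1;  cost 3 ≤ 3, done

(1 & a)   [cost 3]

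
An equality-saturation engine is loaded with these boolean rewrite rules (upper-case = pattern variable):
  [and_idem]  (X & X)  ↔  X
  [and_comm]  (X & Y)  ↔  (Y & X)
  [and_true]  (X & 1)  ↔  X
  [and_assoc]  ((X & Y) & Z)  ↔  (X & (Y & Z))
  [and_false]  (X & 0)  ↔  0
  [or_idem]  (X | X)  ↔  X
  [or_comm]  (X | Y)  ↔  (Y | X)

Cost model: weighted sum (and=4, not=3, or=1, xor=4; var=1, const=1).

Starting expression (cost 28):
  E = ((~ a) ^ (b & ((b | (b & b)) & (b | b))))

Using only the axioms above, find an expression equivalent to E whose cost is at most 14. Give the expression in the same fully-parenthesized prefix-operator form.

((~ a) ^ (b & b))   [cost 14]

1. [and_idem →] (b & b)  →  b;  E = ((~ a) ^ (b & ((b | b) & (b | b))))
2. [and_idem →] ((b | b) & (b | b))  →  (b | b);  E = ((~ a) ^ (b & (b | b)))
3. [or_idem →] (b | b)  →  b;  cost 14 ≤ 14, done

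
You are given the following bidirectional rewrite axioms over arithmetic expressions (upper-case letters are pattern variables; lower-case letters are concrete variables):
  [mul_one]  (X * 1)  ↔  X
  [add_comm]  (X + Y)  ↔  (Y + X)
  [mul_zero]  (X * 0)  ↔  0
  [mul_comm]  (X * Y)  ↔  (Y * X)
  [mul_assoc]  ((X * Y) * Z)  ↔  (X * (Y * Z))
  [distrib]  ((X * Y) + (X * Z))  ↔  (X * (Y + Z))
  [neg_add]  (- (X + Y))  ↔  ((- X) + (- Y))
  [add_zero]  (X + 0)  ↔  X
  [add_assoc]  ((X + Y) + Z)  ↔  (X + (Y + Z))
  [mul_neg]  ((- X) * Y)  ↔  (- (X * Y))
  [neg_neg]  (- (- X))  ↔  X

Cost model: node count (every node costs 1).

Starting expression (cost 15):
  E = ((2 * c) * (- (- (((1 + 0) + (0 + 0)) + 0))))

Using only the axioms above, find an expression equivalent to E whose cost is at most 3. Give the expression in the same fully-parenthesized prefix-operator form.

(2 * c)   [cost 3]

1. [neg_neg →] (- (- (((1 + 0) + (0 + 0)) + 0)))  →  (((1 + 0) + (0 + 0)) + 0);  E = ((2 * c) * (((1 + 0) + (0 + 0)) + 0))
2. [add_zero →] (0 + 0)  →  0;  E = ((2 * c) * (((1 + 0) + 0) + 0))
3. [add_zero →] ((1 + 0) + 0)  →  (1 + 0);  E = ((2 * c) * ((1 + 0) + 0))
4. [add_zero →] (1 + 0)  →  1;  E = ((2 * c) * (1 + 0))
5. [add_zero →] (1 + 0)  →  1;  E = ((2 * c) * 1)
6. [mul_one →] ((2 * c) * 1)  →  (2 * c);  cost 3 ≤ 3, done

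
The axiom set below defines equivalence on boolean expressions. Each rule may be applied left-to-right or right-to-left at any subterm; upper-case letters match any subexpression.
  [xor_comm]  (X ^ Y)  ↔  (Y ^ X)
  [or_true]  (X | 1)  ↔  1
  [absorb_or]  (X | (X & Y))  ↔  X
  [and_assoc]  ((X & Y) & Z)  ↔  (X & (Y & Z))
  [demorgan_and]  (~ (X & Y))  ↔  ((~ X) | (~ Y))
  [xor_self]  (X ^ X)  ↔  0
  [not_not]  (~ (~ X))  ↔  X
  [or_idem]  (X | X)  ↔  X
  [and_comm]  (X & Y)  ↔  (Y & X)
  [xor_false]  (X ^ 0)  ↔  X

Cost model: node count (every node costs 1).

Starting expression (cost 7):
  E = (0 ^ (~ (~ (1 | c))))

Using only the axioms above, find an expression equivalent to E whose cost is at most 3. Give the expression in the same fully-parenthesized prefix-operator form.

(1 | c)   [cost 3]

1. [xor_comm →] (0 ^ (~ (~ (1 | c))))  →  ((~ (~ (1 | c))) ^ 0)
2. [xor_false →] ((~ (~ (1 | c))) ^ 0)  →  (~ (~ (1 | c)))
3. [not_not →] (~ (~ (1 | c)))  →  (1 | c);  cost 3 ≤ 3, done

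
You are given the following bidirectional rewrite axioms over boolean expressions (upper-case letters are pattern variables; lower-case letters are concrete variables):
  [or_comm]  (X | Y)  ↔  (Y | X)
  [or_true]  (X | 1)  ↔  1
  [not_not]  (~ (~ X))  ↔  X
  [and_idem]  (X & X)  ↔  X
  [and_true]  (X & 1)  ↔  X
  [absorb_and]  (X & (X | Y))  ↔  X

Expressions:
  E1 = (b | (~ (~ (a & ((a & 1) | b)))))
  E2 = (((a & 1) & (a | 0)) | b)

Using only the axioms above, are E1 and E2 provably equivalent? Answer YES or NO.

(1) (a & 1)  =[and_true →]=  a    ⊢ (b | (~ (~ (a & (a | b)))))
(2) (a & (a | b))  =[absorb_and →]=  a    ⊢ (b | (~ (~ a)))
(3) (~ (~ a))  =[not_not →]=  a    ⊢ (b | a)
(4) (b | a)  =[or_comm →]=  (a | b)
(5) a  =[absorb_and ←]=  (a & (a | 0))    ⊢ ((a & (a | 0)) | b)
(6) a  =[and_true ←]=  (a & 1)    ⊢ E2

YES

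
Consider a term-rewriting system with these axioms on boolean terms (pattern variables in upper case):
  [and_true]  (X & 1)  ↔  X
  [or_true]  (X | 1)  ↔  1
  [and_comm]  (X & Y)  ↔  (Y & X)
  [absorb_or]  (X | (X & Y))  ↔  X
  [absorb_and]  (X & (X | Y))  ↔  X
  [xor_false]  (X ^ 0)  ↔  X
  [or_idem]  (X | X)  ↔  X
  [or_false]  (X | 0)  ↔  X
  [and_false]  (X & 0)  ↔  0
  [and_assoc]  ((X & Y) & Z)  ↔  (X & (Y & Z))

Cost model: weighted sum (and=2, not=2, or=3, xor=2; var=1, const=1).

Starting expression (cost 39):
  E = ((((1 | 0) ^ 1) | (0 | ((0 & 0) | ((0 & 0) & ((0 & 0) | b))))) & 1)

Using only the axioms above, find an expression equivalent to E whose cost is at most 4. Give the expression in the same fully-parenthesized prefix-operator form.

(1) ((0 & 0) & ((0 & 0) | b))  =[absorb_and →]=  (0 & 0)    ⊢ ((((1 | 0) ^ 1) | (0 | ((0 & 0) | (0 & 0)))) & 1)
(2) ((((1 | 0) ^ 1) | (0 | ((0 & 0) | (0 & 0)))) & 1)  =[and_true →]=  (((1 | 0) ^ 1) | (0 | ((0 & 0) | (0 & 0))))
(3) ((0 & 0) | (0 & 0))  =[or_idem →]=  (0 & 0)    ⊢ (((1 | 0) ^ 1) | (0 | (0 & 0)))
(4) (1 | 0)  =[or_false →]=  1    ⊢ ((1 ^ 1) | (0 | (0 & 0)))
(5) (0 | (0 & 0))  =[absorb_or →]=  0    ⊢ ((1 ^ 1) | 0)
(6) ((1 ^ 1) | 0)  =[or_false →]=  (1 ^ 1)    ⊢ cost 4, within 4

(1 ^ 1)   [cost 4]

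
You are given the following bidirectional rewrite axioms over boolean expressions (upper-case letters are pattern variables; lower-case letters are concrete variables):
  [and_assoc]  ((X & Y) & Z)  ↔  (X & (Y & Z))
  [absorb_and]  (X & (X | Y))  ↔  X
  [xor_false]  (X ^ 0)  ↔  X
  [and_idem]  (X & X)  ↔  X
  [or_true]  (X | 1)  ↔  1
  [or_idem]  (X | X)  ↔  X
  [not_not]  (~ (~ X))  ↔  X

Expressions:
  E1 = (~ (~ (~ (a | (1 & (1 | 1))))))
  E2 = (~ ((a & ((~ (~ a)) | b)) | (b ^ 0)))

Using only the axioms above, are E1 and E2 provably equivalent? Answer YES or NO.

NO

The axioms are sound identities: if E1 ↔* E2 then E1 and E2 evaluate identically under any assignment.
Under a=0, b=0: E1 evaluates to 0, E2 to 1. Distinct ⇒ no rewrite sequence connects them.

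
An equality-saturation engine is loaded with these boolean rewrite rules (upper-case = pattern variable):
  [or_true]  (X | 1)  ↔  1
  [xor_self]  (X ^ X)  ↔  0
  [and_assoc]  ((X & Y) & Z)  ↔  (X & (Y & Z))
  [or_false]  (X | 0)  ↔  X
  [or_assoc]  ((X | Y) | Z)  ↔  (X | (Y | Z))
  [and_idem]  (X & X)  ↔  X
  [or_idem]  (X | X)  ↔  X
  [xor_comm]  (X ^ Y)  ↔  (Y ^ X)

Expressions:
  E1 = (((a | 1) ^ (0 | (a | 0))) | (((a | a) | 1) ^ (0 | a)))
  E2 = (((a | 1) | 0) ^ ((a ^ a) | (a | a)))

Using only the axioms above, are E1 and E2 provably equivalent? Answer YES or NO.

YES

(1) (a | 0)  =[or_false →]=  a    ⊢ (((a | 1) ^ (0 | a)) | (((a | a) | 1) ^ (0 | a)))
(2) (a | a)  =[or_idem →]=  a    ⊢ (((a | 1) ^ (0 | a)) | ((a | 1) ^ (0 | a)))
(3) (((a | 1) ^ (0 | a)) | ((a | 1) ^ (0 | a)))  =[or_idem →]=  ((a | 1) ^ (0 | a))
(4) 0  =[xor_self ←]=  (a ^ a)    ⊢ ((a | 1) ^ ((a ^ a) | a))
(5) (a | 1)  =[or_false ←]=  ((a | 1) | 0)    ⊢ (((a | 1) | 0) ^ ((a ^ a) | a))
(6) a  =[or_idem ←]=  (a | a)    ⊢ E2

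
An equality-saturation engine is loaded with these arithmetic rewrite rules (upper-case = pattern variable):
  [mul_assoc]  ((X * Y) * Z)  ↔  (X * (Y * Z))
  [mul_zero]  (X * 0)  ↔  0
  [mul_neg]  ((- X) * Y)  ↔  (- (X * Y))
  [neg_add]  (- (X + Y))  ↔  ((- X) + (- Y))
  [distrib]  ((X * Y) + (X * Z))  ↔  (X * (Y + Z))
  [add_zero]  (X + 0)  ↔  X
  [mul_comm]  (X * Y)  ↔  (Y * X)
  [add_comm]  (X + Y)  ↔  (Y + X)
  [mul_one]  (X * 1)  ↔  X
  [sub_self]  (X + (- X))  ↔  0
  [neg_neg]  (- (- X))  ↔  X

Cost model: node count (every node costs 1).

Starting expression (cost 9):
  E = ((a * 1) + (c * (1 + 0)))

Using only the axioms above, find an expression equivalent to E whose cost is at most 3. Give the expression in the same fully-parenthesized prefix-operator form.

(a + c)   [cost 3]

1. [mul_one →] (a * 1)  →  a;  E = (a + (c * (1 + 0)))
2. [add_zero →] (1 + 0)  →  1;  E = (a + (c * 1))
3. [mul_one →] (c * 1)  →  c;  cost 3 ≤ 3, done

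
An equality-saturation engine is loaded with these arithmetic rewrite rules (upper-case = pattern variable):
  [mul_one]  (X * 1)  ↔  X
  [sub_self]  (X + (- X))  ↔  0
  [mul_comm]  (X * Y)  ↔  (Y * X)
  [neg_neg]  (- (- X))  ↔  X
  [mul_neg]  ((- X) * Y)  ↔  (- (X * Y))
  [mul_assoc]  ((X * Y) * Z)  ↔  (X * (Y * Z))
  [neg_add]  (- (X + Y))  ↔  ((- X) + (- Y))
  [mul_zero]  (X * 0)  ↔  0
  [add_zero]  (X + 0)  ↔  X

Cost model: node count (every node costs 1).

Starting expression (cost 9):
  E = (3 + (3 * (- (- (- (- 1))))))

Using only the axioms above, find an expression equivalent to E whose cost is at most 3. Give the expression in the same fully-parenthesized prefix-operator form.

(3 + 3)   [cost 3]

1. [neg_neg →] (- (- (- (- 1))))  →  (- (- 1));  E = (3 + (3 * (- (- 1))))
2. [neg_neg →] (- (- 1))  →  1;  E = (3 + (3 * 1))
3. [mul_one →] (3 * 1)  →  3;  cost 3 ≤ 3, done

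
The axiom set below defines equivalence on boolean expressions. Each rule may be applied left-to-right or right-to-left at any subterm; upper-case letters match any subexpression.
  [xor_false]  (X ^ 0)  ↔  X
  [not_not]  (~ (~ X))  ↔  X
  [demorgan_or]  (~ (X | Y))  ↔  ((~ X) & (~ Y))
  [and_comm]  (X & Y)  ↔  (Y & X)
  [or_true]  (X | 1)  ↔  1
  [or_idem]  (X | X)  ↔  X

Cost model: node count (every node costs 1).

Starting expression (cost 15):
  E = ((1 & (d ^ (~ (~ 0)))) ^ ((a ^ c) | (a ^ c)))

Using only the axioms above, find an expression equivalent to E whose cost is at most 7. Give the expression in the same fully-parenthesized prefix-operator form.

(1) (~ (~ 0))  =[not_not →]=  0    ⊢ ((1 & (d ^ 0)) ^ ((a ^ c) | (a ^ c)))
(2) ((a ^ c) | (a ^ c))  =[or_idem →]=  (a ^ c)    ⊢ ((1 & (d ^ 0)) ^ (a ^ c))
(3) (d ^ 0)  =[xor_false →]=  d    ⊢ cost 7, within 7

((1 & d) ^ (a ^ c))   [cost 7]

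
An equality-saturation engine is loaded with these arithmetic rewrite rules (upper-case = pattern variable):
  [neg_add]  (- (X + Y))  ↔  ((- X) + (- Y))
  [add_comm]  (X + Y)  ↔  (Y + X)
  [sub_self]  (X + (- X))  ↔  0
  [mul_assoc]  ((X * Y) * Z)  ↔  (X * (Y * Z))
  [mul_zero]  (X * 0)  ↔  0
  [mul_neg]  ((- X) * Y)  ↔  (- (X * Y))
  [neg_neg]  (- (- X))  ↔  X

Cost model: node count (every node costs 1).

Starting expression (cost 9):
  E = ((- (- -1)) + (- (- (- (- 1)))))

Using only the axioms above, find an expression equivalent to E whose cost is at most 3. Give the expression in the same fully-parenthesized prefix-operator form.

(1 + -1)   [cost 3]

(1) (- (- 1))  =[neg_neg →]=  1    ⊢ ((- (- -1)) + (- (- 1)))
(2) (- (- -1))  =[neg_neg →]=  -1    ⊢ (-1 + (- (- 1)))
(3) (-1 + (- (- 1)))  =[add_comm →]=  ((- (- 1)) + -1)
(4) (- (- 1))  =[neg_neg →]=  1    ⊢ cost 3, within 3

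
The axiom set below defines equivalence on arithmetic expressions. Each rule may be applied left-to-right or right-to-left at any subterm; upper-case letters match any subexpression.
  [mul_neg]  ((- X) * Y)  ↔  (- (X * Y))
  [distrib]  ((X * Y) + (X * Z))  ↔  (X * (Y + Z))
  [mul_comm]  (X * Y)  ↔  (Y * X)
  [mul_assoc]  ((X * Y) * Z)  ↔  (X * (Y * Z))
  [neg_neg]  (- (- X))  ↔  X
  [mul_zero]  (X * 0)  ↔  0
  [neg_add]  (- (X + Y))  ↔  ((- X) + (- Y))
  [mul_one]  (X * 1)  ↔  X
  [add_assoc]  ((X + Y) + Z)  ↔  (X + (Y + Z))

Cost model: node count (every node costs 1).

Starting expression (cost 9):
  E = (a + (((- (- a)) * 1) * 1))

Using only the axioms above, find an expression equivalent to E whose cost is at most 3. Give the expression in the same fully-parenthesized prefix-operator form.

1. [neg_neg →] (- (- a))  →  a;  E = (a + ((a * 1) * 1))
2. [mul_one →] (a * 1)  →  a;  E = (a + (a * 1))
3. [mul_one →] (a * 1)  →  a;  cost 3 ≤ 3, done

(a + a)   [cost 3]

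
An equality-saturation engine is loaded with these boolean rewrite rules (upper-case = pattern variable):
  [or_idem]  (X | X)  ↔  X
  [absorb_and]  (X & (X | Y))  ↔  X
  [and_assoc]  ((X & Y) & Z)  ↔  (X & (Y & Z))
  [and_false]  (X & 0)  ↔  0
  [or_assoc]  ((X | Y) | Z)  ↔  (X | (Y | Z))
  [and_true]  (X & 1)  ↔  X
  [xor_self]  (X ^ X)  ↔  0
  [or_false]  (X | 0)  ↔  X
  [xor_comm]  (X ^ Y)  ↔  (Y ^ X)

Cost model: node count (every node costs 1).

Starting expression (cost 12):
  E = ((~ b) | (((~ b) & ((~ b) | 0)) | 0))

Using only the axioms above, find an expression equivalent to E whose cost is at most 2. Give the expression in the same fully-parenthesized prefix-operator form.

(~ b)   [cost 2]

1. [absorb_and →] ((~ b) & ((~ b) | 0))  →  (~ b);  E = ((~ b) | ((~ b) | 0))
2. [or_false →] ((~ b) | 0)  →  (~ b);  E = ((~ b) | (~ b))
3. [or_idem →] ((~ b) | (~ b))  →  (~ b);  cost 2 ≤ 2, done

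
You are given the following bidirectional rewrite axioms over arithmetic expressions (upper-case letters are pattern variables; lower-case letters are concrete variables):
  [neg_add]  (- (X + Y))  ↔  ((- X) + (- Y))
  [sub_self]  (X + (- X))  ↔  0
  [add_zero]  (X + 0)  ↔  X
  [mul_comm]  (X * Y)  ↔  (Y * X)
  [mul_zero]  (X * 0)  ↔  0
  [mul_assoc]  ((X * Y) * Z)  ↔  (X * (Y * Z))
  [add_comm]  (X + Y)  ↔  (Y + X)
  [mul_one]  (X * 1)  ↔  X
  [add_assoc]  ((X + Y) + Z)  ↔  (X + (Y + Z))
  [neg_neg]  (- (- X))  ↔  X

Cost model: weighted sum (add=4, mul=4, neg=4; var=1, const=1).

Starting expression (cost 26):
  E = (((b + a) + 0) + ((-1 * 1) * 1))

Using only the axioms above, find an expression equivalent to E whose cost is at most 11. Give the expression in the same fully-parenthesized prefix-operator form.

step 1: mul_one (→) rewrites (-1 * 1) into -1, now (((b + a) + 0) + (-1 * 1))
step 2: mul_one (→) rewrites (-1 * 1) into -1, now (((b + a) + 0) + -1)
step 3: add_zero (→) rewrites ((b + a) + 0) into (b + a), reaching cost 11 (bound 11)

((b + a) + -1)   [cost 11]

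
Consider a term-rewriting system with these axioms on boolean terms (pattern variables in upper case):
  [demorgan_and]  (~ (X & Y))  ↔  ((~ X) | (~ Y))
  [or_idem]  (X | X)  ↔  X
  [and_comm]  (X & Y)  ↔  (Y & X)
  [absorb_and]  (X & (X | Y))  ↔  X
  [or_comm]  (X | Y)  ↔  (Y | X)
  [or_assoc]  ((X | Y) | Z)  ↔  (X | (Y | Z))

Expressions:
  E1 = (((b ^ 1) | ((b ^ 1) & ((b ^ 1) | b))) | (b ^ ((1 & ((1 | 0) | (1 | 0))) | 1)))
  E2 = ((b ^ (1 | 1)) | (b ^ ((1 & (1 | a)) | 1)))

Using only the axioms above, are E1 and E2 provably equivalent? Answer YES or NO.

step 1: or_idem (→) rewrites ((1 | 0) | (1 | 0)) into (1 | 0), now (((b ^ 1) | ((b ^ 1) & ((b ^ 1) | b))) | (b ^ ((1 & (1 | 0)) | 1)))
step 2: absorb_and (→) rewrites ((b ^ 1) & ((b ^ 1) | b)) into (b ^ 1), now (((b ^ 1) | (b ^ 1)) | (b ^ ((1 & (1 | 0)) | 1)))
step 3: absorb_and (→) rewrites (1 & (1 | 0)) into 1, now (((b ^ 1) | (b ^ 1)) | (b ^ (1 | 1)))
step 4: or_idem (→) rewrites (1 | 1) into 1, now (((b ^ 1) | (b ^ 1)) | (b ^ 1))
step 5: or_idem (→) rewrites ((b ^ 1) | (b ^ 1)) into (b ^ 1), now ((b ^ 1) | (b ^ 1))
step 6: or_idem (→) rewrites ((b ^ 1) | (b ^ 1)) into (b ^ 1)
step 7: or_idem (←) rewrites 1 into (1 | 1), now (b ^ (1 | 1))
step 8: or_idem (←) rewrites (b ^ (1 | 1)) into ((b ^ (1 | 1)) | (b ^ (1 | 1)))
step 9: absorb_and (←) rewrites 1 into (1 & (1 | a)), which is E2

YES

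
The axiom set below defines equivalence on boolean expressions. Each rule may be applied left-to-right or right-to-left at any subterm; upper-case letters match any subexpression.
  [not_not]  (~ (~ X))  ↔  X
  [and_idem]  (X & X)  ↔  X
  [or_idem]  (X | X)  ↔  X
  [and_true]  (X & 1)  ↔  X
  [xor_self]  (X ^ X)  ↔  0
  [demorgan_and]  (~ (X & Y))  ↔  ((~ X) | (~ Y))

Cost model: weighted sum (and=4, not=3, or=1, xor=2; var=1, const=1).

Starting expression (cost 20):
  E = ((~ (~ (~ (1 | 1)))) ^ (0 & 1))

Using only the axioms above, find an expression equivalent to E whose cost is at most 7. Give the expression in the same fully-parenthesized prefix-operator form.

1. [or_idem →] (1 | 1)  →  1;  E = ((~ (~ (~ 1))) ^ (0 & 1))
2. [and_true →] (0 & 1)  →  0;  E = ((~ (~ (~ 1))) ^ 0)
3. [not_not →] (~ (~ (~ 1)))  →  (~ 1);  cost 7 ≤ 7, done

((~ 1) ^ 0)   [cost 7]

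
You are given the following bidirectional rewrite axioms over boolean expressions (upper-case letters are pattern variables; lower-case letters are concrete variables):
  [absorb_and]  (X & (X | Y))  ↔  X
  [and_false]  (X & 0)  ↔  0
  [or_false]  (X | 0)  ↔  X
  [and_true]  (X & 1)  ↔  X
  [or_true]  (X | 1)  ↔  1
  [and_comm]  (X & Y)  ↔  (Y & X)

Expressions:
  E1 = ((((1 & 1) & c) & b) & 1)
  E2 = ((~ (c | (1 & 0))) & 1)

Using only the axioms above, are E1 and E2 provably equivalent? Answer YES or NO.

The axioms are sound identities: if E1 ↔* E2 then E1 and E2 evaluate identically under any assignment.
Under b=0, c=0: E1 evaluates to 0, E2 to 1. Distinct ⇒ no rewrite sequence connects them.

NO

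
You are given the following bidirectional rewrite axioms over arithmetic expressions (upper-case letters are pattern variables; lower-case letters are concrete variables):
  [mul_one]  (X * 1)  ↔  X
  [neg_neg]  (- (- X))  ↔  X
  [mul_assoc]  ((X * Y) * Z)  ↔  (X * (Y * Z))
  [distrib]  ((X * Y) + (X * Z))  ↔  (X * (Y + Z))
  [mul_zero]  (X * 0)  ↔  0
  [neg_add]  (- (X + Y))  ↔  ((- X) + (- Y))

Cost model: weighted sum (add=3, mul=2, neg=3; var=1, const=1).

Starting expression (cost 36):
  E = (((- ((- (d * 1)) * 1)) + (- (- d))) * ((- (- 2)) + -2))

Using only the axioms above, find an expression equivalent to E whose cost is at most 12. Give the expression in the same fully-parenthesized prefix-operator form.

((d + d) * (2 + -2))   [cost 12]

1. [mul_one →] (d * 1)  →  d;  E = (((- ((- d) * 1)) + (- (- d))) * ((- (- 2)) + -2))
2. [neg_neg →] (- (- d))  →  d;  E = (((- ((- d) * 1)) + d) * ((- (- 2)) + -2))
3. [neg_neg →] (- (- 2))  →  2;  E = (((- ((- d) * 1)) + d) * (2 + -2))
4. [mul_one →] ((- d) * 1)  →  (- d);  E = (((- (- d)) + d) * (2 + -2))
5. [neg_neg →] (- (- d))  →  d;  cost 12 ≤ 12, done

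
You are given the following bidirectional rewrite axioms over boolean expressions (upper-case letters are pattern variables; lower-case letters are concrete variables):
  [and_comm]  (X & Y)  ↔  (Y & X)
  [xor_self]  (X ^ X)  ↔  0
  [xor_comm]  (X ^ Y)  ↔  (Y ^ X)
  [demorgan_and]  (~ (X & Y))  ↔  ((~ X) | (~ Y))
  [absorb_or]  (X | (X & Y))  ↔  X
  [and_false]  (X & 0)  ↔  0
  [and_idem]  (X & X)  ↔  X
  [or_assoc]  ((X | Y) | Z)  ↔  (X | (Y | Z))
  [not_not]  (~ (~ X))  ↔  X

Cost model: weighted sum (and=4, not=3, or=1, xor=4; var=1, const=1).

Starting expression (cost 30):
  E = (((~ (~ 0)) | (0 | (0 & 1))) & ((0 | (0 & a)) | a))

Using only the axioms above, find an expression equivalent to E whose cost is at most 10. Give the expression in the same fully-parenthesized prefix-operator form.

((0 | 0) & (0 | a))   [cost 10]

step 1: absorb_or (→) rewrites (0 | (0 & 1)) into 0, now (((~ (~ 0)) | 0) & ((0 | (0 & a)) | a))
step 2: not_not (→) rewrites (~ (~ 0)) into 0, now ((0 | 0) & ((0 | (0 & a)) | a))
step 3: absorb_or (→) rewrites (0 | (0 & a)) into 0, reaching cost 10 (bound 10)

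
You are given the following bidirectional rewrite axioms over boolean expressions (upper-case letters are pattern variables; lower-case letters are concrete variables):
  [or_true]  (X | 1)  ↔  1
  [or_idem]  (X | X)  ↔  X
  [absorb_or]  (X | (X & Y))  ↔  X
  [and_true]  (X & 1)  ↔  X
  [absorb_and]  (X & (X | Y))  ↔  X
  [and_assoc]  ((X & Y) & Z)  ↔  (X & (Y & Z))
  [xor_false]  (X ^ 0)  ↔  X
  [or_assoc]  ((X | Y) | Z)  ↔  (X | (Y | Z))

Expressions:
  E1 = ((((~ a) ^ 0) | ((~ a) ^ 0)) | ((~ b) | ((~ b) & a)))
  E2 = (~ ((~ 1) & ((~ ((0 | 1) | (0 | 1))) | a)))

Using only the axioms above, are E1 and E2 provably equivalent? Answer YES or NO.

NO

All listed rules preserve value, hence provable equivalence implies equal values everywhere; look for a separating assignment.
a=1, b=1 gives E1 ↦ 0, E2 ↦ 1; values differ ⇒ not provably equivalent.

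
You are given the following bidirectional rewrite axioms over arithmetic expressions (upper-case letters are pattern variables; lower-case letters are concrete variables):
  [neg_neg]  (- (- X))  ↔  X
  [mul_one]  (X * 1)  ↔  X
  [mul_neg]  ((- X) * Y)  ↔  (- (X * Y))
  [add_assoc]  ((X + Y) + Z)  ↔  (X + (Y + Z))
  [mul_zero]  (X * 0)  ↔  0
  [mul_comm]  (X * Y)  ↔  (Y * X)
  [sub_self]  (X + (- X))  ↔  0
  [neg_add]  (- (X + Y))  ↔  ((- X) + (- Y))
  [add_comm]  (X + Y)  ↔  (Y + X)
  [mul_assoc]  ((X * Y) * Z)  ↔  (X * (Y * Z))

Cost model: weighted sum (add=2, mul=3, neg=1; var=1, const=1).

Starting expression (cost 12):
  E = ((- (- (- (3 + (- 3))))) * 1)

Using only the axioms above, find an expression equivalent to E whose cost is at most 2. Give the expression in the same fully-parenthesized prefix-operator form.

(- 0)   [cost 2]

(1) ((- (- (- (3 + (- 3))))) * 1)  =[mul_one →]=  (- (- (- (3 + (- 3)))))
(2) (- (- (- (3 + (- 3)))))  =[neg_neg →]=  (- (3 + (- 3)))
(3) (3 + (- 3))  =[sub_self →]=  0    ⊢ cost 2, within 2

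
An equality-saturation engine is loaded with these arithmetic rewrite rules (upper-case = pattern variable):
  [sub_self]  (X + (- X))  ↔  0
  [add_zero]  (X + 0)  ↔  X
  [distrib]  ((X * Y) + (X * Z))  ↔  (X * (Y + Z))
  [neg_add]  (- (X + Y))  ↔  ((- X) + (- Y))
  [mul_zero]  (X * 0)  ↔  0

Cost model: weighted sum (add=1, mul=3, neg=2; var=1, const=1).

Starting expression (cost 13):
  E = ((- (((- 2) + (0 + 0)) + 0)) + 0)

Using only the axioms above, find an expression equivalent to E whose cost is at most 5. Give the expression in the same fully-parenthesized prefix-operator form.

(- (- 2))   [cost 5]

(1) ((- (((- 2) + (0 + 0)) + 0)) + 0)  =[add_zero →]=  (- (((- 2) + (0 + 0)) + 0))
(2) (((- 2) + (0 + 0)) + 0)  =[add_zero →]=  ((- 2) + (0 + 0))    ⊢ (- ((- 2) + (0 + 0)))
(3) (0 + 0)  =[add_zero →]=  0    ⊢ (- ((- 2) + 0))
(4) ((- 2) + 0)  =[add_zero →]=  (- 2)    ⊢ cost 5, within 5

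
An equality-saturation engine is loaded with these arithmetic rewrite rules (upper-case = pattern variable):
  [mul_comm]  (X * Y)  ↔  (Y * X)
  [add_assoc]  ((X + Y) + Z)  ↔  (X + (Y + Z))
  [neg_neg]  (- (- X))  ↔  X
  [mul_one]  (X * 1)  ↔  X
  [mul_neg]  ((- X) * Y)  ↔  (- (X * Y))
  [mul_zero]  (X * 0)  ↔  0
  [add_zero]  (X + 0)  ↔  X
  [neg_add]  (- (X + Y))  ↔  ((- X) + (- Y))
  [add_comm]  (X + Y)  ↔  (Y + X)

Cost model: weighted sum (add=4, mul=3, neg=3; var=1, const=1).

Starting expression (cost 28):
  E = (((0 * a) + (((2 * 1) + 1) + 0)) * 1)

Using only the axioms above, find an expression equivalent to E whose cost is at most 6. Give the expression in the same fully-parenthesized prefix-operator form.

(2 + 1)   [cost 6]

1. [add_zero →] (((2 * 1) + 1) + 0)  →  ((2 * 1) + 1);  E = (((0 * a) + ((2 * 1) + 1)) * 1)
2. [mul_comm →] (0 * a)  →  (a * 0);  E = (((a * 0) + ((2 * 1) + 1)) * 1)
3. [mul_one →] (2 * 1)  →  2;  E = (((a * 0) + (2 + 1)) * 1)
4. [mul_zero →] (a * 0)  →  0;  E = ((0 + (2 + 1)) * 1)
5. [add_comm →] (0 + (2 + 1))  →  ((2 + 1) + 0);  E = (((2 + 1) + 0) * 1)
6. [add_assoc →] ((2 + 1) + 0)  →  (2 + (1 + 0));  E = ((2 + (1 + 0)) * 1)
7. [add_zero →] (1 + 0)  →  1;  E = ((2 + 1) * 1)
8. [mul_one →] ((2 + 1) * 1)  →  (2 + 1);  cost 6 ≤ 6, done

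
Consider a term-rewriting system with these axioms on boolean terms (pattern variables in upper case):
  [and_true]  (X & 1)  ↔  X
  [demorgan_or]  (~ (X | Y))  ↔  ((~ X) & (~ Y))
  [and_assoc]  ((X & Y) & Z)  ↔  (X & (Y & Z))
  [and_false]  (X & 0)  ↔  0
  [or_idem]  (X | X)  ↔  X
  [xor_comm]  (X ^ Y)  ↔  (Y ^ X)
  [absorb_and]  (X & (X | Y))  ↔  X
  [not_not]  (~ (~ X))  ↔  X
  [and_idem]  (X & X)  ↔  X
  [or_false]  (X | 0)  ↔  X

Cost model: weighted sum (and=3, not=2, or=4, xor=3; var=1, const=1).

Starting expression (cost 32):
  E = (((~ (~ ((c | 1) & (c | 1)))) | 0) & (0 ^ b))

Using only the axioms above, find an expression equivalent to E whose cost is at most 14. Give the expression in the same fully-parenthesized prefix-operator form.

((c | 1) & (0 ^ b))   [cost 14]

step 1: not_not (→) rewrites (~ (~ ((c | 1) & (c | 1)))) into ((c | 1) & (c | 1)), now ((((c | 1) & (c | 1)) | 0) & (0 ^ b))
step 2: and_idem (→) rewrites ((c | 1) & (c | 1)) into (c | 1), now (((c | 1) | 0) & (0 ^ b))
step 3: or_false (→) rewrites ((c | 1) | 0) into (c | 1), reaching cost 14 (bound 14)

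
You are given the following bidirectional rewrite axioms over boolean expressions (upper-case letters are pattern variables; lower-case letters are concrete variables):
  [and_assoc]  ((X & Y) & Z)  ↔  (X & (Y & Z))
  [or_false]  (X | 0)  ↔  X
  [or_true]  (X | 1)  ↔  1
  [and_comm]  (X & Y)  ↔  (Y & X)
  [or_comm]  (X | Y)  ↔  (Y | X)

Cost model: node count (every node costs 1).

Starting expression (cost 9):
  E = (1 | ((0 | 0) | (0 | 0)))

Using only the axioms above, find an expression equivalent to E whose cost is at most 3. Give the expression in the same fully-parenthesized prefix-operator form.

(1 | 0)   [cost 3]

step 1: or_false (→) rewrites (0 | 0) into 0, now (1 | ((0 | 0) | 0))
step 2: or_false (→) rewrites (0 | 0) into 0, now (1 | (0 | 0))
step 3: or_false (→) rewrites (0 | 0) into 0, reaching cost 3 (bound 3)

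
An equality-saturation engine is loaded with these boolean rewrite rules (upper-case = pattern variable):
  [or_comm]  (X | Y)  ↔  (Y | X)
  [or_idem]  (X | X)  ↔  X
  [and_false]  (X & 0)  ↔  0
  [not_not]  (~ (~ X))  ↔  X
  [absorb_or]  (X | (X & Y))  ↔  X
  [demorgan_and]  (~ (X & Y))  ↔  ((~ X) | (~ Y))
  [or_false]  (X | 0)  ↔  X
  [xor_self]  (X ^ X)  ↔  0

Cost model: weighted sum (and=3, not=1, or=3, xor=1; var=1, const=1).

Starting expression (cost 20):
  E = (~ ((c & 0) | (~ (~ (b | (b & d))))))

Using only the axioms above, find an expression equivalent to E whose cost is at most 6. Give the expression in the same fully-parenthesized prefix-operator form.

(1) (c & 0)  =[and_false →]=  0    ⊢ (~ (0 | (~ (~ (b | (b & d))))))
(2) (~ (~ (b | (b & d))))  =[not_not →]=  (b | (b & d))    ⊢ (~ (0 | (b | (b & d))))
(3) (b | (b & d))  =[absorb_or →]=  b    ⊢ cost 6, within 6

(~ (0 | b))   [cost 6]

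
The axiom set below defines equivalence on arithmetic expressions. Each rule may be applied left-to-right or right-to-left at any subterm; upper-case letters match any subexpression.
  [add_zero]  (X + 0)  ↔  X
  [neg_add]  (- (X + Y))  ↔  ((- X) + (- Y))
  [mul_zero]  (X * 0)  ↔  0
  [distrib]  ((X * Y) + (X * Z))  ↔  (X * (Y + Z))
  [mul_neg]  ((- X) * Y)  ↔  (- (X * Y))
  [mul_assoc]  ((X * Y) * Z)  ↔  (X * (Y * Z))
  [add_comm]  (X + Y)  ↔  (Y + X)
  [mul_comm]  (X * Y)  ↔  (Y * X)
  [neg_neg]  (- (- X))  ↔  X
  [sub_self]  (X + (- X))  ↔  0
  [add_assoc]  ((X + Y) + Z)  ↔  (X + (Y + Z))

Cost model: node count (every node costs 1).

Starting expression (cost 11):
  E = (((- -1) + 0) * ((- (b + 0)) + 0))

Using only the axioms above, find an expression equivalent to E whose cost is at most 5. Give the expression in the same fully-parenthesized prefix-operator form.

(1) (b + 0)  =[add_zero →]=  b    ⊢ (((- -1) + 0) * ((- b) + 0))
(2) ((- -1) + 0)  =[add_zero →]=  (- -1)    ⊢ ((- -1) * ((- b) + 0))
(3) ((- b) + 0)  =[add_zero →]=  (- b)    ⊢ cost 5, within 5

((- -1) * (- b))   [cost 5]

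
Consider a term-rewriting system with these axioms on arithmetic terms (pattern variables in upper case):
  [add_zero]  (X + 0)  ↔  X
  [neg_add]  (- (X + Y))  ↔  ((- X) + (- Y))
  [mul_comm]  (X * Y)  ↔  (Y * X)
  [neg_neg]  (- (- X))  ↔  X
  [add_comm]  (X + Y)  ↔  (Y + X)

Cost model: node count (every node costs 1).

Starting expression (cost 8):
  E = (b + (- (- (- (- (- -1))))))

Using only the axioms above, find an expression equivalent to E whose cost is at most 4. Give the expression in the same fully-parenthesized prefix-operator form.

step 1: add_comm (→) rewrites (b + (- (- (- (- (- -1)))))) into ((- (- (- (- (- -1))))) + b)
step 2: neg_neg (→) rewrites (- (- (- (- -1)))) into (- (- -1)), now ((- (- (- -1))) + b)
step 3: neg_neg (→) rewrites (- (- (- -1))) into (- -1), reaching cost 4 (bound 4)

((- -1) + b)   [cost 4]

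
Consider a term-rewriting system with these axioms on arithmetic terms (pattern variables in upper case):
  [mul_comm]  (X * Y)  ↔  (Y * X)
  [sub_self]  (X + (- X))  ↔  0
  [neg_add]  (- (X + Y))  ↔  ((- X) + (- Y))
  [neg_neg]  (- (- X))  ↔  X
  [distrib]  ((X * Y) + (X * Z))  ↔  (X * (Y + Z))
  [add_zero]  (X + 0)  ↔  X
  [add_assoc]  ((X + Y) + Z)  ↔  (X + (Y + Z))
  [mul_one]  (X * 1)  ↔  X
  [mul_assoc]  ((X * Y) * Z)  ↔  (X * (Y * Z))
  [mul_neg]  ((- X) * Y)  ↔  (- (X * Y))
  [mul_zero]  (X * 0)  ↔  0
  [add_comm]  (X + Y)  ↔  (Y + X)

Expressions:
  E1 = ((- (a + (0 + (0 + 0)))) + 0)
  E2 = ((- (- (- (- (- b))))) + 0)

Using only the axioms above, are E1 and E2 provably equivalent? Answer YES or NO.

NO

All listed rules preserve value, hence provable equivalence implies equal values everywhere; look for a separating assignment.
a=0, b=1 gives E1 ↦ 0, E2 ↦ -1; values differ ⇒ not provably equivalent.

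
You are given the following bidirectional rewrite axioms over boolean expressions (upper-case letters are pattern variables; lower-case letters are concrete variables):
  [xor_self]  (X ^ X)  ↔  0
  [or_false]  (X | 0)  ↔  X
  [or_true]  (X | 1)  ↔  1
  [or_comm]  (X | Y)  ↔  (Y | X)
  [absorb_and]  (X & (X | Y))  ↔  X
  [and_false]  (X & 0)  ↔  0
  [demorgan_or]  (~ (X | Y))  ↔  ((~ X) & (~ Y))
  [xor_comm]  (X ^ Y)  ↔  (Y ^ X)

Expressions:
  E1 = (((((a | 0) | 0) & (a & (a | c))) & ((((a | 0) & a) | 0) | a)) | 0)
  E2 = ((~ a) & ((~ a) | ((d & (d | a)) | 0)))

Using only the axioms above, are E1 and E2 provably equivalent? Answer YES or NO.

The axioms are sound identities: if E1 ↔* E2 then E1 and E2 evaluate identically under any assignment.
Under a=0, c=0, d=0: E1 evaluates to 0, E2 to 1. Distinct ⇒ no rewrite sequence connects them.

NO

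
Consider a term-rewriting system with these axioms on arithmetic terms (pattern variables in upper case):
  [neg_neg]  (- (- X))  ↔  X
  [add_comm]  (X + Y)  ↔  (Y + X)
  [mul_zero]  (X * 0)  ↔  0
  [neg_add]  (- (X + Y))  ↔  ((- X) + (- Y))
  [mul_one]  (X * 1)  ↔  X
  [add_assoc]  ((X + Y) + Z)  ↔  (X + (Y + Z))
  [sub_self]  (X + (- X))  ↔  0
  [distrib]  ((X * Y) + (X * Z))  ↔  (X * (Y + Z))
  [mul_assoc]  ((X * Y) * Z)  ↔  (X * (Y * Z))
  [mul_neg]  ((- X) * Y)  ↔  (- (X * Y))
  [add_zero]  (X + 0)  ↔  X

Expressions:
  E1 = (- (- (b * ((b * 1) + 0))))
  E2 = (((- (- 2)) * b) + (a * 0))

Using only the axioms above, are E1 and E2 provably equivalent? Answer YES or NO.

All listed rules preserve value, hence provable equivalence implies equal values everywhere; look for a separating assignment.
a=0, b=1 gives E1 ↦ 1, E2 ↦ 2; values differ ⇒ not provably equivalent.

NO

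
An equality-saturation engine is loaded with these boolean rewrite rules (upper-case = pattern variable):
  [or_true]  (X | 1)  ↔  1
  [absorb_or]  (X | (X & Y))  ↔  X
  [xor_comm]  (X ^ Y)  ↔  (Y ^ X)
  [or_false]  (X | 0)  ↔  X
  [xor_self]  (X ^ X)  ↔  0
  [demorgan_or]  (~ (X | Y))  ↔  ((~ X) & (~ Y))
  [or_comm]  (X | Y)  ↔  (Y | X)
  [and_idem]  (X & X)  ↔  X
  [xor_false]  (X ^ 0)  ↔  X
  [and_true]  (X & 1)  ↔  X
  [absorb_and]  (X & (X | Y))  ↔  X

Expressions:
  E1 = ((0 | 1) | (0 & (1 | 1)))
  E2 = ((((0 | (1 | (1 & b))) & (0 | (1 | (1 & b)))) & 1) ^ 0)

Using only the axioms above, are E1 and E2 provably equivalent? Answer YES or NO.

YES

1. [or_true →] (1 | 1)  →  1;  E1 = ((0 | 1) | (0 & 1))
2. [and_true →] (0 & 1)  →  0;  E1 = ((0 | 1) | 0)
3. [or_false →] ((0 | 1) | 0)  →  (0 | 1)
4. [xor_false ←] (0 | 1)  →  ((0 | 1) ^ 0)
5. [absorb_or ←] 1  →  (1 | (1 & b));  E1 = ((0 | (1 | (1 & b))) ^ 0)
6. [and_idem ←] (0 | (1 | (1 & b)))  →  ((0 | (1 | (1 & b))) & (0 | (1 | (1 & b))));  E1 = (((0 | (1 | (1 & b))) & (0 | (1 | (1 & b)))) ^ 0)
7. [and_true ←] ((0 | (1 | (1 & b))) & (0 | (1 | (1 & b))))  →  (((0 | (1 | (1 & b))) & (0 | (1 | (1 & b)))) & 1);  this is E2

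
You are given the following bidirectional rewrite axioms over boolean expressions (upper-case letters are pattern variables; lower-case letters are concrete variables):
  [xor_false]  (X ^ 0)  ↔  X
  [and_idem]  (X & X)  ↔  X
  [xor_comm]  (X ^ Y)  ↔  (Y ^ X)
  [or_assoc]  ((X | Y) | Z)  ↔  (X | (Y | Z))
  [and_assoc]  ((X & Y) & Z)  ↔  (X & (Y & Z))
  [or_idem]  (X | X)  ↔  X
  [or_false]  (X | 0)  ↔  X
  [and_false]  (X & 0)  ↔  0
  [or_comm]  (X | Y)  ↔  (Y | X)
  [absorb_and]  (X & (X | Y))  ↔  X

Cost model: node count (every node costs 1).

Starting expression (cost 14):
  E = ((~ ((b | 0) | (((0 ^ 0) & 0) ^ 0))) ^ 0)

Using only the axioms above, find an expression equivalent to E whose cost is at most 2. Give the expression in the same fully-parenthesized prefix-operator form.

step 1: xor_false (→) rewrites (0 ^ 0) into 0, now ((~ ((b | 0) | ((0 & 0) ^ 0))) ^ 0)
step 2: xor_false (→) rewrites ((~ ((b | 0) | ((0 & 0) ^ 0))) ^ 0) into (~ ((b | 0) | ((0 & 0) ^ 0)))
step 3: xor_false (→) rewrites ((0 & 0) ^ 0) into (0 & 0), now (~ ((b | 0) | (0 & 0)))
step 4: or_false (→) rewrites (b | 0) into b, now (~ (b | (0 & 0)))
step 5: and_idem (→) rewrites (0 & 0) into 0, now (~ (b | 0))
step 6: or_false (→) rewrites (b | 0) into b, reaching cost 2 (bound 2)

(~ b)   [cost 2]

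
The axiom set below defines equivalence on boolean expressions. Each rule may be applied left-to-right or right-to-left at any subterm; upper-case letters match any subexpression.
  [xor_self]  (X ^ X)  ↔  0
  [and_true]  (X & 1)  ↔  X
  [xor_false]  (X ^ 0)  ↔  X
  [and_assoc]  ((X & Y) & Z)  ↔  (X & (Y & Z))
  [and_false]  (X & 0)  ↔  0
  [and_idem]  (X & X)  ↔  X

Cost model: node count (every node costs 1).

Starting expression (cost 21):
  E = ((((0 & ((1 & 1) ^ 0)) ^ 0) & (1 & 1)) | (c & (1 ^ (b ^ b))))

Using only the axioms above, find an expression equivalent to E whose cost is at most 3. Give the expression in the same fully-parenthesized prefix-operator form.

(1) (1 & 1)  =[and_true →]=  1    ⊢ ((((0 & (1 ^ 0)) ^ 0) & (1 & 1)) | (c & (1 ^ (b ^ b))))
(2) (b ^ b)  =[xor_self →]=  0    ⊢ ((((0 & (1 ^ 0)) ^ 0) & (1 & 1)) | (c & (1 ^ 0)))
(3) (1 & 1)  =[and_true →]=  1    ⊢ ((((0 & (1 ^ 0)) ^ 0) & 1) | (c & (1 ^ 0)))
(4) (1 ^ 0)  =[xor_false →]=  1    ⊢ ((((0 & (1 ^ 0)) ^ 0) & 1) | (c & 1))
(5) ((0 & (1 ^ 0)) ^ 0)  =[xor_false →]=  (0 & (1 ^ 0))    ⊢ (((0 & (1 ^ 0)) & 1) | (c & 1))
(6) (c & 1)  =[and_true →]=  c    ⊢ (((0 & (1 ^ 0)) & 1) | c)
(7) ((0 & (1 ^ 0)) & 1)  =[and_true →]=  (0 & (1 ^ 0))    ⊢ ((0 & (1 ^ 0)) | c)
(8) (1 ^ 0)  =[xor_false →]=  1    ⊢ ((0 & 1) | c)
(9) (0 & 1)  =[and_true →]=  0    ⊢ cost 3, within 3

(0 | c)   [cost 3]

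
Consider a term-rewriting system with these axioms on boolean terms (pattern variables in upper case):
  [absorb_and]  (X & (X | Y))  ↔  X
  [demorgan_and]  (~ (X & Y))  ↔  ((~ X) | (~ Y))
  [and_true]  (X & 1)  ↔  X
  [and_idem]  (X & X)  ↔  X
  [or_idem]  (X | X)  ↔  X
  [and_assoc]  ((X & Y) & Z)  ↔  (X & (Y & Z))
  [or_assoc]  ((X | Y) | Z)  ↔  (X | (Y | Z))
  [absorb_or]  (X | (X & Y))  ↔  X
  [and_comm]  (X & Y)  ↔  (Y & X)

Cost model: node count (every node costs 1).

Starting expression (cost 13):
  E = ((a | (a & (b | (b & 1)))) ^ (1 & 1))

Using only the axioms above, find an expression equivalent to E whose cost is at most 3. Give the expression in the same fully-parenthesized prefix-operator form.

step 1: absorb_or (→) rewrites (b | (b & 1)) into b, now ((a | (a & b)) ^ (1 & 1))
step 2: and_idem (→) rewrites (1 & 1) into 1, now ((a | (a & b)) ^ 1)
step 3: absorb_or (→) rewrites (a | (a & b)) into a, reaching cost 3 (bound 3)

(a ^ 1)   [cost 3]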